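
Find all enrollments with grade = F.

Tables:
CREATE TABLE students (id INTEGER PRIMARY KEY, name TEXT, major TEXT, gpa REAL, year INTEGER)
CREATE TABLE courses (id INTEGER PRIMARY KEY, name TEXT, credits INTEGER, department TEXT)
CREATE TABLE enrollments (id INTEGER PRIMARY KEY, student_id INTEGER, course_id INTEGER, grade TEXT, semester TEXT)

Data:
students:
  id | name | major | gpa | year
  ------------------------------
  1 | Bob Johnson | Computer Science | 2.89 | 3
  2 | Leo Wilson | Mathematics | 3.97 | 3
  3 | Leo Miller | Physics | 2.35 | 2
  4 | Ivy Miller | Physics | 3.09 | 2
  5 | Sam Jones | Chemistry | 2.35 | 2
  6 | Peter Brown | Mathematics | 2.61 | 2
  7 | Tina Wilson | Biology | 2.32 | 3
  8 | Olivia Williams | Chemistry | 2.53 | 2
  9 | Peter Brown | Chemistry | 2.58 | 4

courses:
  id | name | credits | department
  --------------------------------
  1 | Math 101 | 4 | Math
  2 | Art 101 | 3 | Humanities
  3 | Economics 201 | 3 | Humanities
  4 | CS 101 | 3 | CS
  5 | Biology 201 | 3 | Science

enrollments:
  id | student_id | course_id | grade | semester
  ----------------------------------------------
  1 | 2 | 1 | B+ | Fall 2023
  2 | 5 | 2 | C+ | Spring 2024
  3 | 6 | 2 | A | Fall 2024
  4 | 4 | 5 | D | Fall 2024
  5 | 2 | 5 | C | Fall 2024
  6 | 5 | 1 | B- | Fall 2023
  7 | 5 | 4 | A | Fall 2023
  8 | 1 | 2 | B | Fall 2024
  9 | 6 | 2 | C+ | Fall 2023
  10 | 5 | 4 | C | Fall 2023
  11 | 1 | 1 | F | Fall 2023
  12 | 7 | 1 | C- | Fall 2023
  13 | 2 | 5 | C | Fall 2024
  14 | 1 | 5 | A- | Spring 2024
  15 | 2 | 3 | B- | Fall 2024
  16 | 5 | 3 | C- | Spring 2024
SELECT id, grade FROM enrollments WHERE grade = 'F'

Execution result:
id | grade
11 | F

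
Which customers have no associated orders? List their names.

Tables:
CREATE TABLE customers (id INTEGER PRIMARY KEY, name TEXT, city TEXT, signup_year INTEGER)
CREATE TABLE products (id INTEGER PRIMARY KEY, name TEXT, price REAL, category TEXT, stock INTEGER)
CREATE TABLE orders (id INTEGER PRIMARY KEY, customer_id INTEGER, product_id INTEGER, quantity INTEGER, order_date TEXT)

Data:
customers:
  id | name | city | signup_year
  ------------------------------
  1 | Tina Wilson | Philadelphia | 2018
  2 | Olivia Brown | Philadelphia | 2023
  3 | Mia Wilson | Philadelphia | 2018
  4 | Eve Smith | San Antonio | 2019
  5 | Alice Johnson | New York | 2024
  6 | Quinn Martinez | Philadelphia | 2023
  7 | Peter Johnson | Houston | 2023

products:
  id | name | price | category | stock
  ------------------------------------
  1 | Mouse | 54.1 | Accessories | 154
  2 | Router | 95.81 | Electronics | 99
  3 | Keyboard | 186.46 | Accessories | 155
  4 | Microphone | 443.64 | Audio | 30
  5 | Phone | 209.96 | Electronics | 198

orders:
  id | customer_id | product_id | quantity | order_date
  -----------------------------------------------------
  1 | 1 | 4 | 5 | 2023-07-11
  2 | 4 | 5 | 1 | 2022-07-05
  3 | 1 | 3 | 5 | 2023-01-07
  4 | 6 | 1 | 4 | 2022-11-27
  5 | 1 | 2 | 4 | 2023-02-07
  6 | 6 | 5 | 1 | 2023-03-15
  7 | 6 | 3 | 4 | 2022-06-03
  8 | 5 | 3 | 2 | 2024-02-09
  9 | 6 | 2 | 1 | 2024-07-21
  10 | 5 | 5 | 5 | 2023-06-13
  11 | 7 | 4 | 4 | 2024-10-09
SELECT p.name FROM customers p LEFT JOIN orders c ON c.customer_id = p.id WHERE c.id IS NULL

Execution result:
name
Olivia Brown
Mia Wilson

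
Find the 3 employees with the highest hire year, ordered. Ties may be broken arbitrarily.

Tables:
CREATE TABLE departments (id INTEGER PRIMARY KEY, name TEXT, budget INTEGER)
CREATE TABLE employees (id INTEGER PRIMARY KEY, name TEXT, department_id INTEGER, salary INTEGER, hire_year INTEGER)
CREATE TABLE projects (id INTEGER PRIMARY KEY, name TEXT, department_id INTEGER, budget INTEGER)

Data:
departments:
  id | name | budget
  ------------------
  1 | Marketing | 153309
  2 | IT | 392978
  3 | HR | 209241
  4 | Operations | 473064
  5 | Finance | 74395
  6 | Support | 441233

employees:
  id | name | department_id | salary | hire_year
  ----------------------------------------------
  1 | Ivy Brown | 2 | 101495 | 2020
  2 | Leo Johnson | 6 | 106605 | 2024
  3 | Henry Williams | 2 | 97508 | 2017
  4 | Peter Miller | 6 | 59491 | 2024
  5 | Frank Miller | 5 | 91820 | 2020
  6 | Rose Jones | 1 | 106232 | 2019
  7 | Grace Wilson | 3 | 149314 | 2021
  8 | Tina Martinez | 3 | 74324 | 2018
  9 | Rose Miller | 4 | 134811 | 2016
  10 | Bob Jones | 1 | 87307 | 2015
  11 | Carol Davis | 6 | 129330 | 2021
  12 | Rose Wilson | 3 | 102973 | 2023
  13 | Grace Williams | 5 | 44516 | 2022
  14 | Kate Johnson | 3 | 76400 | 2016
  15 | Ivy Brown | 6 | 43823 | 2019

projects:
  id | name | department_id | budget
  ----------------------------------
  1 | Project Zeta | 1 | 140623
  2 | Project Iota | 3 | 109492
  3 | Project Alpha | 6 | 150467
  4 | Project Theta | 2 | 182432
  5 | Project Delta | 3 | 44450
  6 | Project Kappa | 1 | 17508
SELECT name, hire_year FROM employees ORDER BY hire_year DESC LIMIT 3

Execution result:
name | hire_year
Leo Johnson | 2024
Peter Miller | 2024
Rose Wilson | 2023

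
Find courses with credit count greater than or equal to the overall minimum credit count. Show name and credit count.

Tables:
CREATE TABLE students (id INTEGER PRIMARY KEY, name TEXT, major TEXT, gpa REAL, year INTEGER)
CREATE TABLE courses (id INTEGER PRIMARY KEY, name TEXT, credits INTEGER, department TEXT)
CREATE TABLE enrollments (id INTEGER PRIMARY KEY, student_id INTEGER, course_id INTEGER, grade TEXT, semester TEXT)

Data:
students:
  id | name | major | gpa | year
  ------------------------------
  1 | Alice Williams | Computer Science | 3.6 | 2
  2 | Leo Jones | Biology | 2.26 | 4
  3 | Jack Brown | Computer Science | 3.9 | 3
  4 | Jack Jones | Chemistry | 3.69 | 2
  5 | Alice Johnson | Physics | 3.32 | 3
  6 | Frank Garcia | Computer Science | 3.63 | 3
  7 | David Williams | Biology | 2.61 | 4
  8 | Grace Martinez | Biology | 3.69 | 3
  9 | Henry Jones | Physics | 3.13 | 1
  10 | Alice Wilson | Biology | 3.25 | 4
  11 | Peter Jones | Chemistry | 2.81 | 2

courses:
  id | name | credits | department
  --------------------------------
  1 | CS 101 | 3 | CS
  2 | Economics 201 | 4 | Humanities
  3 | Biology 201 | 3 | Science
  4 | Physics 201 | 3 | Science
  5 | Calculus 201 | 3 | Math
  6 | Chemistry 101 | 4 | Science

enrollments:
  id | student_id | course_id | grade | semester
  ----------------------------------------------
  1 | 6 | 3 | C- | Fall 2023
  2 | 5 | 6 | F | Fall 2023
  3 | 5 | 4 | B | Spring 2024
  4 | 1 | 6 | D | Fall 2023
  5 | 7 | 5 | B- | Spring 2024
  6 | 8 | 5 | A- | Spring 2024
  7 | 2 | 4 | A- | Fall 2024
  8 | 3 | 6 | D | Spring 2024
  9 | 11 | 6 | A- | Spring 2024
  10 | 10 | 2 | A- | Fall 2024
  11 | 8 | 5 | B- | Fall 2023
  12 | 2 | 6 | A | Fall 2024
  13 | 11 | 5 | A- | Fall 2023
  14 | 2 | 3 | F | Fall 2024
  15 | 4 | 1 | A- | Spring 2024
SELECT name, credits FROM courses WHERE credits >= (SELECT MIN(credits) FROM courses)

Execution result:
name | credits
CS 101 | 3
Economics 201 | 4
Biology 201 | 3
Physics 201 | 3
Calculus 201 | 3
Chemistry 101 | 4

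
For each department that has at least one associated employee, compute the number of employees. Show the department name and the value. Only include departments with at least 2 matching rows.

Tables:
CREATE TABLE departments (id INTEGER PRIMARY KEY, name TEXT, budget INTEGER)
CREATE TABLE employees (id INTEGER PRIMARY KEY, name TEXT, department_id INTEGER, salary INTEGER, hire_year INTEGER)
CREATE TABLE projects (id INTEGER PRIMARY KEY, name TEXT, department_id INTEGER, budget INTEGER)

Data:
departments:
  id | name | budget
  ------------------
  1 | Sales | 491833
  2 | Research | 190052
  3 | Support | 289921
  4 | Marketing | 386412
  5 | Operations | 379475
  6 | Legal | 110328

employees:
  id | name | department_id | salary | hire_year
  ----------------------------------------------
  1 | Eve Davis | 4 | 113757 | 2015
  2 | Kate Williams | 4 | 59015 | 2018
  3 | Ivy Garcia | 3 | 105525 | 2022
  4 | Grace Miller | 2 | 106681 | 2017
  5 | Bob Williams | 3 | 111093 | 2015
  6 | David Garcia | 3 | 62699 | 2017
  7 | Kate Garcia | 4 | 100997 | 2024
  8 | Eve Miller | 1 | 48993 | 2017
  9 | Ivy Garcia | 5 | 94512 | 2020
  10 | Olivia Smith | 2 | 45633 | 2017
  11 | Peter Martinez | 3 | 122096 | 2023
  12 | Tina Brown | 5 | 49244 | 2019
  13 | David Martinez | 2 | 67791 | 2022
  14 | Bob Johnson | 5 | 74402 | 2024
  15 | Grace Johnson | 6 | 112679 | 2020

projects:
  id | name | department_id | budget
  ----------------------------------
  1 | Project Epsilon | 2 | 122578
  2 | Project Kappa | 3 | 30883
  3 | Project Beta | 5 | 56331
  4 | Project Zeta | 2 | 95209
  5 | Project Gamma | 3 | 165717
SELECT p.name, COUNT(*) AS n FROM employees c JOIN departments p ON c.department_id = p.id GROUP BY p.id, p.name HAVING COUNT(*) >= 2

Execution result:
name | n
Research | 3
Support | 4
Marketing | 3
Operations | 3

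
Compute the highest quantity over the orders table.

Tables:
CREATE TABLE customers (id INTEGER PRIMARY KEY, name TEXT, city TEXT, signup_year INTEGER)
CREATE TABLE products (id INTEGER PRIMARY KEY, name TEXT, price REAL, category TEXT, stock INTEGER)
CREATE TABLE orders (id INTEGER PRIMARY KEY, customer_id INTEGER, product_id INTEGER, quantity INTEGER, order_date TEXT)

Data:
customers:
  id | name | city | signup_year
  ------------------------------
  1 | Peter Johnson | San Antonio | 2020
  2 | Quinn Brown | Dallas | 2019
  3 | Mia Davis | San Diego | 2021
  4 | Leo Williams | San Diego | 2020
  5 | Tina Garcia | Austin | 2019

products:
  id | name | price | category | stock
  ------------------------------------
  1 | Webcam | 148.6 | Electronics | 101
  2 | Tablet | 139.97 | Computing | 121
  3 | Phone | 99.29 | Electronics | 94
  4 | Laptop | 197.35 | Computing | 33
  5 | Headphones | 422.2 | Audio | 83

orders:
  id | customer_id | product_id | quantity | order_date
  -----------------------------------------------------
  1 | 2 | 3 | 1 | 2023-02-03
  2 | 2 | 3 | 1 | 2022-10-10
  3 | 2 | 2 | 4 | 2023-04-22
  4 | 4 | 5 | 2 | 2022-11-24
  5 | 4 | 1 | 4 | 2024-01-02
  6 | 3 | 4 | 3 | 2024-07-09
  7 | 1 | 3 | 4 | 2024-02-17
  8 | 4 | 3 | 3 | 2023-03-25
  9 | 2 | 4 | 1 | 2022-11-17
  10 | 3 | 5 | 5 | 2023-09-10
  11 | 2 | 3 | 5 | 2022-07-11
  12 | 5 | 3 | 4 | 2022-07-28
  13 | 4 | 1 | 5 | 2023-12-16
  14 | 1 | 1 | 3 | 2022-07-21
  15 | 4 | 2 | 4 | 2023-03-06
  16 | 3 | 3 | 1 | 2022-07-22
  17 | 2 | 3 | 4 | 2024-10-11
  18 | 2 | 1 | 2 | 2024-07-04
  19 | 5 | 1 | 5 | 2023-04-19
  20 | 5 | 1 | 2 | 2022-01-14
SELECT MAX(quantity) FROM orders

Execution result:
5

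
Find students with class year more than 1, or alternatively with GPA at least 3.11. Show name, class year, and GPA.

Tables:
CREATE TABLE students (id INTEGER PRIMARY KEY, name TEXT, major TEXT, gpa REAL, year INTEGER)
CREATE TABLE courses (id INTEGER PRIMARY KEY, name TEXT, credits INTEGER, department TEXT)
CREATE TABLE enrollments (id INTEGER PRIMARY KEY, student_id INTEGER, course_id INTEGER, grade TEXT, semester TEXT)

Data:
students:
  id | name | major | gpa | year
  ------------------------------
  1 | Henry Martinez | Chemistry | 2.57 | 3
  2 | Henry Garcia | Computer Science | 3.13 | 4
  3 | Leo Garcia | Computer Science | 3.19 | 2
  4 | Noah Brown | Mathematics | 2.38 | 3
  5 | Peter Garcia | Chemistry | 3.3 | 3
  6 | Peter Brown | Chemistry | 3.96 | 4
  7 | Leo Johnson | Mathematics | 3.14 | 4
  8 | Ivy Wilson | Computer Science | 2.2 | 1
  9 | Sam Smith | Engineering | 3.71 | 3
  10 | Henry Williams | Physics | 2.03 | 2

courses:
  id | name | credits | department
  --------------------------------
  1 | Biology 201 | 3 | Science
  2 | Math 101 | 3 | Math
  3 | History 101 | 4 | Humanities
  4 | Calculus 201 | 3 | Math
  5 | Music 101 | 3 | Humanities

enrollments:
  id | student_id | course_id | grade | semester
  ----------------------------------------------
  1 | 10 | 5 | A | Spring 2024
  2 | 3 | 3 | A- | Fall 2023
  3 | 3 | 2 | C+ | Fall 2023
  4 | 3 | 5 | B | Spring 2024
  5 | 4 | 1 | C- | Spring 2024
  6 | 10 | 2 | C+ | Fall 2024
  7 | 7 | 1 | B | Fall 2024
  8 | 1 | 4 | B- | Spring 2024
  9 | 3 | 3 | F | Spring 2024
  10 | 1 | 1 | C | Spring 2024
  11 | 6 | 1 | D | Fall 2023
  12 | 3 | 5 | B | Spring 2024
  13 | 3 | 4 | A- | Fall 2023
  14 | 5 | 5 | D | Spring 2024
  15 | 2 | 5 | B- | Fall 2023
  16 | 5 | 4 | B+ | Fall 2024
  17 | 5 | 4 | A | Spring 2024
SELECT name, year, gpa FROM students WHERE year > 1 OR gpa >= 3.11

Execution result:
name | year | gpa
Henry Martinez | 3 | 2.57
Henry Garcia | 4 | 3.13
Leo Garcia | 2 | 3.19
Noah Brown | 3 | 2.38
Peter Garcia | 3 | 3.30
Peter Brown | 4 | 3.96
Leo Johnson | 4 | 3.14
Sam Smith | 3 | 3.71
Henry Williams | 2 | 2.03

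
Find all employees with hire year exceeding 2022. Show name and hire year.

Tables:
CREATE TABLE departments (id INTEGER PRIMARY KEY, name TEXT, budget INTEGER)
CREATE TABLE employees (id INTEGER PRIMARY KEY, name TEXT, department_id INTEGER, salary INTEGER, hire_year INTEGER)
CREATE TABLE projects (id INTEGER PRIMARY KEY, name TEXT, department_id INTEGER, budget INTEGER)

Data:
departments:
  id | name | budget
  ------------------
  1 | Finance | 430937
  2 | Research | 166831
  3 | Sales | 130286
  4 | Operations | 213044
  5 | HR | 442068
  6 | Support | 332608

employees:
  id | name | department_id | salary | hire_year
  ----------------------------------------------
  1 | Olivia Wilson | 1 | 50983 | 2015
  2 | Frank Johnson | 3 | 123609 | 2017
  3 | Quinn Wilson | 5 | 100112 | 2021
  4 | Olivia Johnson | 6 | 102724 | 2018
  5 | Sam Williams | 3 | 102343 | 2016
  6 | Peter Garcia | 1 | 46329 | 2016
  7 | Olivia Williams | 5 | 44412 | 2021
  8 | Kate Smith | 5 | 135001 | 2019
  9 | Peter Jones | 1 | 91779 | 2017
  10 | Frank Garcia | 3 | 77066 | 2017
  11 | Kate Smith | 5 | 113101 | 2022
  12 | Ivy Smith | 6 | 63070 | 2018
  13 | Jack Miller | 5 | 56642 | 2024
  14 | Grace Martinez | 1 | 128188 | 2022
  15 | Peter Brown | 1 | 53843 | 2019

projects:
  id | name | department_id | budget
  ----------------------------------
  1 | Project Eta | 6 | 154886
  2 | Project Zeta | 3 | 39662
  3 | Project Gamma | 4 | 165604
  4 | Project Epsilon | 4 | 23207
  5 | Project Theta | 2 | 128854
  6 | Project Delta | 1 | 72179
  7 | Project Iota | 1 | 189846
SELECT name, hire_year FROM employees WHERE hire_year > 2022

Execution result:
name | hire_year
Jack Miller | 2024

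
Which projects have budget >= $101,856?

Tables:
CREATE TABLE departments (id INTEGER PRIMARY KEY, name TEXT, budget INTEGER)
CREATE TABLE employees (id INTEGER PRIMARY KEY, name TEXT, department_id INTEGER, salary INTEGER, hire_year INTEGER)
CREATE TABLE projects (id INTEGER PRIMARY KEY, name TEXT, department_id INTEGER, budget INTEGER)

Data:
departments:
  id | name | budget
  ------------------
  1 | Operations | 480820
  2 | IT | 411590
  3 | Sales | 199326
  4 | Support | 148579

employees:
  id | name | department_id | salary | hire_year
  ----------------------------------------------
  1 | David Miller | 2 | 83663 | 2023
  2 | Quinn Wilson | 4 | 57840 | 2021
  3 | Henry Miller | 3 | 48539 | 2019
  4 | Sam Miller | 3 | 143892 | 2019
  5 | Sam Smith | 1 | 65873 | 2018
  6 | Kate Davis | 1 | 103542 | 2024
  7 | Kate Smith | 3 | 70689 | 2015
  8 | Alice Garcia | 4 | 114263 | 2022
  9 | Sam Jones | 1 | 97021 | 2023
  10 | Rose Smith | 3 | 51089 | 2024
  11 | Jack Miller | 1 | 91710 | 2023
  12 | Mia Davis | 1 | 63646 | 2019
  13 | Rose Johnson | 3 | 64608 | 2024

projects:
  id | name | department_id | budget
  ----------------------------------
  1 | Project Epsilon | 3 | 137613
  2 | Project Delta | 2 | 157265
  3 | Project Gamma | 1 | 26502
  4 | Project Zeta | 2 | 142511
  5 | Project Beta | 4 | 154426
SELECT name, budget FROM projects WHERE budget >= 101856

Execution result:
name | budget
Project Epsilon | 137613
Project Delta | 157265
Project Zeta | 142511
Project Beta | 154426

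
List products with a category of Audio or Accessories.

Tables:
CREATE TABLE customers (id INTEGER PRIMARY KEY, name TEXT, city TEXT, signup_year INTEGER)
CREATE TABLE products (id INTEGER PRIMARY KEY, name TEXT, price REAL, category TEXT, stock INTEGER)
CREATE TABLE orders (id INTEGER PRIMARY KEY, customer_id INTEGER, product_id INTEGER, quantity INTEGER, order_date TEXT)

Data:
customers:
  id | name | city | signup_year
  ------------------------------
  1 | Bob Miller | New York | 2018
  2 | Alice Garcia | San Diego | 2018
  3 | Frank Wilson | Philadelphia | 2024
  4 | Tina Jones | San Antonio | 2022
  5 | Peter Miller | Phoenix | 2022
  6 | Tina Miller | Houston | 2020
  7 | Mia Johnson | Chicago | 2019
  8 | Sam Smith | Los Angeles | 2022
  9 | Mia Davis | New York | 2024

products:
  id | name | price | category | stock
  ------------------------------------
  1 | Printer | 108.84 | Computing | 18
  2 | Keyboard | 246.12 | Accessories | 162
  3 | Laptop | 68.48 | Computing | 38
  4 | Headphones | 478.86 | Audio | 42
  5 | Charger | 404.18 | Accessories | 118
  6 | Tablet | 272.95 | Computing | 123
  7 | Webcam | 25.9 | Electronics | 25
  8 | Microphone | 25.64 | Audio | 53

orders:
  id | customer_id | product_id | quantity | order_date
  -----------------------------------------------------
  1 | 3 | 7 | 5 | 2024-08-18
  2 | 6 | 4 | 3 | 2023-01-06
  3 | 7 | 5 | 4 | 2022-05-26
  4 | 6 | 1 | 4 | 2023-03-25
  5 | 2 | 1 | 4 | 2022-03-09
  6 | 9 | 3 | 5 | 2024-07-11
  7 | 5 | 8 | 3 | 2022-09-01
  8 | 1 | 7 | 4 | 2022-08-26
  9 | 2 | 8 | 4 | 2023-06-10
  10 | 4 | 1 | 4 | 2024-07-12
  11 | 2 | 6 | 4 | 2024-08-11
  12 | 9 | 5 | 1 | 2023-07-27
SELECT name, category FROM products WHERE category IN ('Audio', 'Accessories')

Execution result:
name | category
Keyboard | Accessories
Headphones | Audio
Charger | Accessories
Microphone | Audio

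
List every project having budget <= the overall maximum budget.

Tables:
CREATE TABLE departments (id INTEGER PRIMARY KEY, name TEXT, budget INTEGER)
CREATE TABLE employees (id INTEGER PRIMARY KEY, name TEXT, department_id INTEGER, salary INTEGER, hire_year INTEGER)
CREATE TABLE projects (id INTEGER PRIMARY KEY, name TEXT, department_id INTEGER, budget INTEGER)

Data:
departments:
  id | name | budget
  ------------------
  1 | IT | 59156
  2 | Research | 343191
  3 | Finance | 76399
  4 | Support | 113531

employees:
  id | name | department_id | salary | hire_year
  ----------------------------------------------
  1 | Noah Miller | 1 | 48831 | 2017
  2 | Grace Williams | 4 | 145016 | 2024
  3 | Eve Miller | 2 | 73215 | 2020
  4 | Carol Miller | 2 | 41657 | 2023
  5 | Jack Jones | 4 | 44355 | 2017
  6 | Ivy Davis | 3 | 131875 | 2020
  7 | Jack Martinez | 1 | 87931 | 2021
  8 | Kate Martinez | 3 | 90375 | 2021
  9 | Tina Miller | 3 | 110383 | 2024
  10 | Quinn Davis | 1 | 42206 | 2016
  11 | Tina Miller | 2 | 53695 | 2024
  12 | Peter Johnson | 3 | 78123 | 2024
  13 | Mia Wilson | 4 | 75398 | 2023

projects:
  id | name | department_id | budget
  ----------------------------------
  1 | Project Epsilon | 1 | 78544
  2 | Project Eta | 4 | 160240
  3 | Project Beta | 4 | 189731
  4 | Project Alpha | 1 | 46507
SELECT name, budget FROM projects WHERE budget <= (SELECT MAX(budget) FROM projects)

Execution result:
name | budget
Project Epsilon | 78544
Project Eta | 160240
Project Beta | 189731
Project Alpha | 46507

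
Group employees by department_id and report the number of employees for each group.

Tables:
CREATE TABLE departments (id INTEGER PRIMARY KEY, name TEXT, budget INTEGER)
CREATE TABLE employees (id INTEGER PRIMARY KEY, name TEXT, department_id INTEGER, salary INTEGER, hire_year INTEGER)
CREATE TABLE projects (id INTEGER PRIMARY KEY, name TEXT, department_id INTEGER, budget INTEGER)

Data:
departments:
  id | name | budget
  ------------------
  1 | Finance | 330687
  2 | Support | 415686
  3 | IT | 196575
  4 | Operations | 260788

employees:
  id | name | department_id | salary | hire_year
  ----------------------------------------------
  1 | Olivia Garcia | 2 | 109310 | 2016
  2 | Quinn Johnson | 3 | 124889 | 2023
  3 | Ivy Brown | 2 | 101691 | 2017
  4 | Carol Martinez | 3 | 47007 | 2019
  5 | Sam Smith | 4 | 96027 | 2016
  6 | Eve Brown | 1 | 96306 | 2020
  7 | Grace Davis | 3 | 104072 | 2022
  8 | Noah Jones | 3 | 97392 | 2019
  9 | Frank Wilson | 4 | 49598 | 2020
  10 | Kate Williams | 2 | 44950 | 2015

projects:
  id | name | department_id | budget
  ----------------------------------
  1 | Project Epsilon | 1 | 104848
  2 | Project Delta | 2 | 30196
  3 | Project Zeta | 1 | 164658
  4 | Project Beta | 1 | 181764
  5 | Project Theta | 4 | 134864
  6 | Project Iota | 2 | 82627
SELECT department_id, COUNT(*) AS n FROM employees GROUP BY department_id

Execution result:
department_id | n
1 | 1
2 | 3
3 | 4
4 | 2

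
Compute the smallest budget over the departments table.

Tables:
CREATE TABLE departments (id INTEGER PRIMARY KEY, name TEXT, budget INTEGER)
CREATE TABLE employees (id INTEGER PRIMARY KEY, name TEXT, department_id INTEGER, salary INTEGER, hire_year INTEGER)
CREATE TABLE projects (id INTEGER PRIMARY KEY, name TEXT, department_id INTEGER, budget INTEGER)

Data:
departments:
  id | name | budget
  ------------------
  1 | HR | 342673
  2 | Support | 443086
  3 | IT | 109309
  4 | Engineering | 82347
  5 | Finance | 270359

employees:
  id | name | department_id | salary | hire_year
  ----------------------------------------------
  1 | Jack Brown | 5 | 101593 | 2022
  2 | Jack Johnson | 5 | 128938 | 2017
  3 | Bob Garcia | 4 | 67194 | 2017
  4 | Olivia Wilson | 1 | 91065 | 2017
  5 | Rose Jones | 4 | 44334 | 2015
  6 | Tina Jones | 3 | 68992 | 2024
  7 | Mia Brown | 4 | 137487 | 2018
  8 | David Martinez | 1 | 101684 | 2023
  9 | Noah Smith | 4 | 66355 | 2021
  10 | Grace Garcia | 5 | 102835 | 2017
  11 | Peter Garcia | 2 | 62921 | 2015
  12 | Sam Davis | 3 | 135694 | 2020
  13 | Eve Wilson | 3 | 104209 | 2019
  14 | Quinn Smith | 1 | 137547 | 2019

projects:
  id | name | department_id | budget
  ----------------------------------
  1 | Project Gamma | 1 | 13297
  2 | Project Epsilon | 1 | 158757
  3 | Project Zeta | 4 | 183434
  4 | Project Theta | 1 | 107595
SELECT MIN(budget) FROM departments

Execution result:
82347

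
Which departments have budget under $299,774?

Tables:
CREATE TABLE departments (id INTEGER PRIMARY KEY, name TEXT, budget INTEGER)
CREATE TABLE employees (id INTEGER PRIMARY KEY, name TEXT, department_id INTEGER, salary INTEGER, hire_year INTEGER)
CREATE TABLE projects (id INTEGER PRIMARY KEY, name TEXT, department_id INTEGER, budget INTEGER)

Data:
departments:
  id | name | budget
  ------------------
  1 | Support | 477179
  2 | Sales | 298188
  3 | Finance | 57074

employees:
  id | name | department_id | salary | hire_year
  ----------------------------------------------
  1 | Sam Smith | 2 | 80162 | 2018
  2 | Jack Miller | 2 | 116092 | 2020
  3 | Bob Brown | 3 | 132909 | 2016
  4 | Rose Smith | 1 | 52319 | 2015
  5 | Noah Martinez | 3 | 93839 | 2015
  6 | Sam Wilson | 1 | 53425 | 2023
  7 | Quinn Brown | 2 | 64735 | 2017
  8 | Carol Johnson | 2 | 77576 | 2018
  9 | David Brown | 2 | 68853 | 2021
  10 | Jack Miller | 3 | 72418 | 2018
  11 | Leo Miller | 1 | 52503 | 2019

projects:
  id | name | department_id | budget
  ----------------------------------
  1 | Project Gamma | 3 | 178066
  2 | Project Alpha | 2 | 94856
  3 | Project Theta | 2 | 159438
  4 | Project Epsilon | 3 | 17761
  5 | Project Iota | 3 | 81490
SELECT name, budget FROM departments WHERE budget < 299774

Execution result:
name | budget
Sales | 298188
Finance | 57074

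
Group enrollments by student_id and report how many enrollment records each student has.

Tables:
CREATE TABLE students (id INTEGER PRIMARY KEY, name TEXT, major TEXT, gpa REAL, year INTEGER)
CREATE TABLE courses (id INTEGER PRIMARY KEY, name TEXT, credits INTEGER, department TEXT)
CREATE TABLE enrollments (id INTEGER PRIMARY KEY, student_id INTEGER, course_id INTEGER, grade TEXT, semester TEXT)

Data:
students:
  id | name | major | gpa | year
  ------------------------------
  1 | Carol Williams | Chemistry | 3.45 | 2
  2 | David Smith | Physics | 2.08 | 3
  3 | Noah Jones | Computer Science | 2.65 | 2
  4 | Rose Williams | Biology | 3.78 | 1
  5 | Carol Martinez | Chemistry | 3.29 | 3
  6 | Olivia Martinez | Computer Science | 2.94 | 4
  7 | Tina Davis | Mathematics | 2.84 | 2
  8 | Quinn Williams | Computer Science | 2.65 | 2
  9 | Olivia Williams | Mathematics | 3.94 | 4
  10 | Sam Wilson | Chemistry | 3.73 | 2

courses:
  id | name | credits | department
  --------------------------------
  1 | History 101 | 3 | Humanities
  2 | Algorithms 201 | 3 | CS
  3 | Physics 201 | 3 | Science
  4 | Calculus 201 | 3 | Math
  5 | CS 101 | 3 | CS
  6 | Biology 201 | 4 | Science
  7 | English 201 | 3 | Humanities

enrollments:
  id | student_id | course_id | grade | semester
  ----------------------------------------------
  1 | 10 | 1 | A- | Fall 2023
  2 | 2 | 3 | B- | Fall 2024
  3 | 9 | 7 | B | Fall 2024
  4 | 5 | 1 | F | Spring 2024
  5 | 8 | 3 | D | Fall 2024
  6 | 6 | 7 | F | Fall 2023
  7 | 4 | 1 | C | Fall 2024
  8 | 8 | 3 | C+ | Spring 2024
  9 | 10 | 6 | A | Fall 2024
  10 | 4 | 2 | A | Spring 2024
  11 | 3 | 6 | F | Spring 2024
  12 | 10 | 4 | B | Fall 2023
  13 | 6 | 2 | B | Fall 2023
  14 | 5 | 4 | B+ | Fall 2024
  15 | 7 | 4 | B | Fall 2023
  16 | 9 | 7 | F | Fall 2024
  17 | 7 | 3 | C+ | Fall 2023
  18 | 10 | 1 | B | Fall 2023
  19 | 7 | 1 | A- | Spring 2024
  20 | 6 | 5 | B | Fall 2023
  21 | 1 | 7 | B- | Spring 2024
SELECT student_id, COUNT(*) AS enrollment_count FROM enrollments GROUP BY student_id

Execution result:
student_id | enrollment_count
1 | 1
2 | 1
3 | 1
4 | 2
5 | 2
6 | 3
7 | 3
8 | 2
9 | 2
10 | 4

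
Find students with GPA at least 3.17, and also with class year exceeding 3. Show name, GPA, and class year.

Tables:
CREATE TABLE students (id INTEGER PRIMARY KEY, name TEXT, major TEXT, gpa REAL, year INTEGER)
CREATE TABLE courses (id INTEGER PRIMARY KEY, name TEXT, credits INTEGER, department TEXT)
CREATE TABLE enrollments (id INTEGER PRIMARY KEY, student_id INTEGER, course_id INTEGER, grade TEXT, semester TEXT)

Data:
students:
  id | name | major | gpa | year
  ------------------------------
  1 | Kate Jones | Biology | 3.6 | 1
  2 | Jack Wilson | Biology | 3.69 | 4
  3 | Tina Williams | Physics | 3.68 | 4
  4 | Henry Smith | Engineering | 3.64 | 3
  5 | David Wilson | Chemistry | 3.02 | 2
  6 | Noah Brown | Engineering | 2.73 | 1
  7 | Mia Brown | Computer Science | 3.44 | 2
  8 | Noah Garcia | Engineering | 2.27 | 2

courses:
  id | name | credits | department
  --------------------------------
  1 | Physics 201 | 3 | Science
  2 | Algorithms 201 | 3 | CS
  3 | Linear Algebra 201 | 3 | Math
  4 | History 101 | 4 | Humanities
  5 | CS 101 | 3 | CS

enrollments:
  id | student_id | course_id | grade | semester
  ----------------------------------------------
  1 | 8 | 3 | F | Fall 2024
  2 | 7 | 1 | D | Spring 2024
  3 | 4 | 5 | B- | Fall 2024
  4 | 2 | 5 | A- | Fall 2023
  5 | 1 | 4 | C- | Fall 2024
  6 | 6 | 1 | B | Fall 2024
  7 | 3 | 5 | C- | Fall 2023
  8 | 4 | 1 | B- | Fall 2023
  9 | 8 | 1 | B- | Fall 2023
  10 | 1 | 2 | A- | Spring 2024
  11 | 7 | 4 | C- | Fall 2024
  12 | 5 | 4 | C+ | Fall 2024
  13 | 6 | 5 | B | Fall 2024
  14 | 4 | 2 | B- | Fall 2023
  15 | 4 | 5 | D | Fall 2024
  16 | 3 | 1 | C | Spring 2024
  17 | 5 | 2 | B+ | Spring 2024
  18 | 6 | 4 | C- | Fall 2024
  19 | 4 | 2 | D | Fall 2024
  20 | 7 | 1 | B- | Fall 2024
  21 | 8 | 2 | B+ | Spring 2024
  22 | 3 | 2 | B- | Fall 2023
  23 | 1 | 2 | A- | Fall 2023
SELECT name, gpa, year FROM students WHERE gpa >= 3.17 AND year > 3

Execution result:
name | gpa | year
Jack Wilson | 3.69 | 4
Tina Williams | 3.68 | 4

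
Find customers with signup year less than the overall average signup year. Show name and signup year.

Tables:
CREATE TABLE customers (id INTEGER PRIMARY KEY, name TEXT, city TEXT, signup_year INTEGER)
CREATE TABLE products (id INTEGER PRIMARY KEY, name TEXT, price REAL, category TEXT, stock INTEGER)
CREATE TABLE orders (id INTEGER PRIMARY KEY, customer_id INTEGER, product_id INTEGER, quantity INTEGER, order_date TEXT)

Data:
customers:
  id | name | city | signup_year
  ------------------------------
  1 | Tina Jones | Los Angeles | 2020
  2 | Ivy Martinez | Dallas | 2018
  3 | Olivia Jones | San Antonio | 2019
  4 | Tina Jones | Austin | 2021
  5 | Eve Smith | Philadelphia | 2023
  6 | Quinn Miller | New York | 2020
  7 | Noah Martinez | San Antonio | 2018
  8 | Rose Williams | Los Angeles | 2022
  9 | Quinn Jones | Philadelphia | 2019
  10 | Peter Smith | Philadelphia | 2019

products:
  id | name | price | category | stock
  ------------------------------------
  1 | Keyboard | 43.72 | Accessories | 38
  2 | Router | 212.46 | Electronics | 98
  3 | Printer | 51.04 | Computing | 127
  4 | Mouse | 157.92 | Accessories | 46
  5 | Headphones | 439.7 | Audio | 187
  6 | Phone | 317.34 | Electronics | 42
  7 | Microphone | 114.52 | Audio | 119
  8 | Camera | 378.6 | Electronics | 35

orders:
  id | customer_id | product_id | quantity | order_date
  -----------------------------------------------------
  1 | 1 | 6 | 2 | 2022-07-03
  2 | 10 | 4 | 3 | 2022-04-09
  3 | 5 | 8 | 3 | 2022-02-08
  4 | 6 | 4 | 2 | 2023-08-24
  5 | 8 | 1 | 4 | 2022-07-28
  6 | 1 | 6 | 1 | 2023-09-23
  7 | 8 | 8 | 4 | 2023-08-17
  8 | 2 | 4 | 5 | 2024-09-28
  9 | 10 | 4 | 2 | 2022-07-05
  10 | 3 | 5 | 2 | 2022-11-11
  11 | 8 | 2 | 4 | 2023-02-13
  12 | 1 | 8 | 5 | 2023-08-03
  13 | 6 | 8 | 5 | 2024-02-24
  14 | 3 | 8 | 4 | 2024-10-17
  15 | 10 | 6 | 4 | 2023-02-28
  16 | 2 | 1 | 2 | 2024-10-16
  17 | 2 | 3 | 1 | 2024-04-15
SELECT name, signup_year FROM customers WHERE signup_year < (SELECT AVG(signup_year) FROM customers)

Execution result:
name | signup_year
Ivy Martinez | 2018
Olivia Jones | 2019
Noah Martinez | 2018
Quinn Jones | 2019
Peter Smith | 2019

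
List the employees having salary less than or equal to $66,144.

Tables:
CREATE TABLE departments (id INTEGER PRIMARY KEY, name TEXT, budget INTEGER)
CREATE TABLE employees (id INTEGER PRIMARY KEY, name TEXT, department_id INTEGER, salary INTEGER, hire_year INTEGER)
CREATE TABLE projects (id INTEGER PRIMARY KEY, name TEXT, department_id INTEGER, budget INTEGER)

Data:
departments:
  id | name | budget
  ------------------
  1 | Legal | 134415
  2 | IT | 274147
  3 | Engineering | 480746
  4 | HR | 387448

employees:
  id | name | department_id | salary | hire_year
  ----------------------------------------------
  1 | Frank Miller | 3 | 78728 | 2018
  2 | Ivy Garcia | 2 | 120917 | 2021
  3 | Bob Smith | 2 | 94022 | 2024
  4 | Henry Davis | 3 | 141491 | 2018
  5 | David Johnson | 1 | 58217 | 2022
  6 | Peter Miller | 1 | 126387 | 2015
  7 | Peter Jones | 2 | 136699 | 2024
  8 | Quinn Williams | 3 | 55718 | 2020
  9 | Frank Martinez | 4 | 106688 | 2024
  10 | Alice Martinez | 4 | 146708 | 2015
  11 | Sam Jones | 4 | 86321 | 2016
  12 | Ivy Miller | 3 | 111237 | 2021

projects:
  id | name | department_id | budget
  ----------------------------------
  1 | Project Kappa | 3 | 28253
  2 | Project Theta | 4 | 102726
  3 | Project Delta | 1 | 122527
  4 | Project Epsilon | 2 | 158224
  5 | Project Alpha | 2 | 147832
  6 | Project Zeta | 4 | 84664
SELECT name, salary FROM employees WHERE salary <= 66144

Execution result:
name | salary
David Johnson | 58217
Quinn Williams | 55718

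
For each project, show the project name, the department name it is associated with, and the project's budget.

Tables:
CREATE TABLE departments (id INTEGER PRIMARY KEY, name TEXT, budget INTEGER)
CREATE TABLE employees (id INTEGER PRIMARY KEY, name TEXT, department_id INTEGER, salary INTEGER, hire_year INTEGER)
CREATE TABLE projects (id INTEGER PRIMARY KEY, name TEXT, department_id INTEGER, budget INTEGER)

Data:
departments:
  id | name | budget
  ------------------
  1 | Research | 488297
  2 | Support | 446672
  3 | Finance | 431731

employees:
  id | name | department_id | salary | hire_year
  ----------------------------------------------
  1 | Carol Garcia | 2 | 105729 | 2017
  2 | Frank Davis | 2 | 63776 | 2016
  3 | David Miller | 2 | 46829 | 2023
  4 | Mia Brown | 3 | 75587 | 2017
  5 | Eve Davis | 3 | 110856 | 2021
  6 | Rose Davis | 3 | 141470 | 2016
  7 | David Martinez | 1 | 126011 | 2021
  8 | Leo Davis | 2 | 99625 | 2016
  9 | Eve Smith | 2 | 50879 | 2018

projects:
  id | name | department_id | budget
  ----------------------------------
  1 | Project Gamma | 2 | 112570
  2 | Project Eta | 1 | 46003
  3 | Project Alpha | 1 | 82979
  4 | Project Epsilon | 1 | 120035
SELECT c.name, p.name AS department, c.budget FROM projects c JOIN departments p ON c.department_id = p.id

Execution result:
name | department | budget
Project Gamma | Support | 112570
Project Eta | Research | 46003
Project Alpha | Research | 82979
Project Epsilon | Research | 120035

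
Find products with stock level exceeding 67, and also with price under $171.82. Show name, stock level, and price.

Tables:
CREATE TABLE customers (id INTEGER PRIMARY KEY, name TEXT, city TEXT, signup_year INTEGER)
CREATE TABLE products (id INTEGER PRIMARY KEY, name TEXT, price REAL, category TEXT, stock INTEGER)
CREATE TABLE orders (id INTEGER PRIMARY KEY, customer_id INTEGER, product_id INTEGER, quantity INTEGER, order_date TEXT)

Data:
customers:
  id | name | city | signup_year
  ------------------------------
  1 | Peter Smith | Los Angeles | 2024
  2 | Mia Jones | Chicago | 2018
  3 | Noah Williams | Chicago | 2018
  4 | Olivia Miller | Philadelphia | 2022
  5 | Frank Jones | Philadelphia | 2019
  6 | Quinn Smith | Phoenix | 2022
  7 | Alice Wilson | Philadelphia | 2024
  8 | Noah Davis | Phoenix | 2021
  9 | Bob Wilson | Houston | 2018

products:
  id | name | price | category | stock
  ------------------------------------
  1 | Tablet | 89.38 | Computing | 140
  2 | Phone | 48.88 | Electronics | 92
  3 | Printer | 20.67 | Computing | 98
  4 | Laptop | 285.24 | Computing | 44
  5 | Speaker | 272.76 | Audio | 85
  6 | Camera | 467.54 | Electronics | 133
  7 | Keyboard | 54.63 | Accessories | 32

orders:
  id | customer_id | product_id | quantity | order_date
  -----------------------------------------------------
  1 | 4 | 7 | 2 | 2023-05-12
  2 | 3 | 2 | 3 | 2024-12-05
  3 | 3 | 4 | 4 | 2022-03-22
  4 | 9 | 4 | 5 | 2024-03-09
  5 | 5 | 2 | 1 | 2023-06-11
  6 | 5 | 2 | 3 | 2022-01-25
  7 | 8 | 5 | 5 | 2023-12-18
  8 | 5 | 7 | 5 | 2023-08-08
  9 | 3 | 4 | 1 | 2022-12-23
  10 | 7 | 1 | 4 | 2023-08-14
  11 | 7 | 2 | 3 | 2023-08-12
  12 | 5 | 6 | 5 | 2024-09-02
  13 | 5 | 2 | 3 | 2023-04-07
SELECT name, stock, price FROM products WHERE stock > 67 AND price < 171.82

Execution result:
name | stock | price
Tablet | 140 | 89.38
Phone | 92 | 48.88
Printer | 98 | 20.67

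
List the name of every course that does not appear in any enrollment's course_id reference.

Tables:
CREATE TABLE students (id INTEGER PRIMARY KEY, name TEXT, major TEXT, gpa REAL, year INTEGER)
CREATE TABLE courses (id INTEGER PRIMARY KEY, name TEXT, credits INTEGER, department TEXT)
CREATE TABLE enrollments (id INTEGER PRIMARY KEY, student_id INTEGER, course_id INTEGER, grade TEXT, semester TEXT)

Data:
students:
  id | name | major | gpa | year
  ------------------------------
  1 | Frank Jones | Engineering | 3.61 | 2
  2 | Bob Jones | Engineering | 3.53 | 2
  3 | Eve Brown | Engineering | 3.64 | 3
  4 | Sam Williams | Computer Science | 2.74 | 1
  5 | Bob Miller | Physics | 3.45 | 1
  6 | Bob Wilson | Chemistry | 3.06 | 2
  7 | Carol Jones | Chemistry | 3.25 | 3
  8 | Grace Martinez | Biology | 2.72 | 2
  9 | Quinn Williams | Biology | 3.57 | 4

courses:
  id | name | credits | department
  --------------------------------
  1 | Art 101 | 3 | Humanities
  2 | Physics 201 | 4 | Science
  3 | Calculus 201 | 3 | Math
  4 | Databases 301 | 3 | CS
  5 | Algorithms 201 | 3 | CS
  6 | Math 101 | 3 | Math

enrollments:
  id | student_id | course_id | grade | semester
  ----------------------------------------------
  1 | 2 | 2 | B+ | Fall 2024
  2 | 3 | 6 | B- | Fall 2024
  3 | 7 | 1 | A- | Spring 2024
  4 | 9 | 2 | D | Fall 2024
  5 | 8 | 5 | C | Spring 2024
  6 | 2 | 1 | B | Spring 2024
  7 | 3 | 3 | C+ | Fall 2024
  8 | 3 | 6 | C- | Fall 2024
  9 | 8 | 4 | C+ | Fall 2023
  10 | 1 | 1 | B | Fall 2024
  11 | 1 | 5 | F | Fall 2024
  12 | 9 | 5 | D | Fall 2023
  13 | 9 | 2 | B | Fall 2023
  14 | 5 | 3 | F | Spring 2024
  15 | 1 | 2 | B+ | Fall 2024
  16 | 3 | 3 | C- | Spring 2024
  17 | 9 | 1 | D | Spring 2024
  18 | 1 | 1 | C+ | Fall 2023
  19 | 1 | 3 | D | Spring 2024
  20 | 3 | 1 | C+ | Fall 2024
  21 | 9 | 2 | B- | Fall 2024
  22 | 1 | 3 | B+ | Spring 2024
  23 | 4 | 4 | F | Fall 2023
SELECT p.name FROM courses p LEFT JOIN enrollments c ON c.course_id = p.id WHERE c.id IS NULL

Execution result:
(no rows)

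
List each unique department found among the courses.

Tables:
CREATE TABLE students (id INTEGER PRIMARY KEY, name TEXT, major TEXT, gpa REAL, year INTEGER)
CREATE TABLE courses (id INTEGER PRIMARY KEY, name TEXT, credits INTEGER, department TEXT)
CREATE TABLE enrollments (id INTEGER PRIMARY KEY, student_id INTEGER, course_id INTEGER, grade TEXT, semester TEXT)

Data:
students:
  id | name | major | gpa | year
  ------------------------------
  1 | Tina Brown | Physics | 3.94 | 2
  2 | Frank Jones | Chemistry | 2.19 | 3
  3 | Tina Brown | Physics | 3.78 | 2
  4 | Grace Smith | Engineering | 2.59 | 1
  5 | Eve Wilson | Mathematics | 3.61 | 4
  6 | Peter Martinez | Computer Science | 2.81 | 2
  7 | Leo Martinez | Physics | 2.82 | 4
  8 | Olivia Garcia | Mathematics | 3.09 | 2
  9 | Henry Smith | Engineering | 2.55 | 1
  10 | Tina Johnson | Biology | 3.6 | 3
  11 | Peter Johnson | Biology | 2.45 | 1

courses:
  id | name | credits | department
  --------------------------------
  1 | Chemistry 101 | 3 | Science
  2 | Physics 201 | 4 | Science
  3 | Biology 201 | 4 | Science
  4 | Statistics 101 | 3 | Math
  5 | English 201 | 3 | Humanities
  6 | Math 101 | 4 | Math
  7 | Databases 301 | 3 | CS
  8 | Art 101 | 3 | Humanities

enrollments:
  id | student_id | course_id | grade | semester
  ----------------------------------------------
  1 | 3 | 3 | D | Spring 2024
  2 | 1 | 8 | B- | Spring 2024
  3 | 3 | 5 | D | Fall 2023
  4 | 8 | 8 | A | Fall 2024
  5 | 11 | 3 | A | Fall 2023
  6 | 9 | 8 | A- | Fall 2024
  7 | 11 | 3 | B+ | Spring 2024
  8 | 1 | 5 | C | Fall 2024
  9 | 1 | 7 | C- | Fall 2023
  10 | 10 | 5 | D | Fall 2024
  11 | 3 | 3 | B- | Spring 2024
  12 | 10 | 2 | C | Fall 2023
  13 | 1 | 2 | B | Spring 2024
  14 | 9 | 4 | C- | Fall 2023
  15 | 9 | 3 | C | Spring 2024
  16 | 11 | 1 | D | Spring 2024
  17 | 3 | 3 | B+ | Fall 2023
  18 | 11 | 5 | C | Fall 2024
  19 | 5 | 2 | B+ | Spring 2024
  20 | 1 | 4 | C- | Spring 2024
SELECT DISTINCT department FROM courses

Execution result:
department
Science
Math
Humanities
CS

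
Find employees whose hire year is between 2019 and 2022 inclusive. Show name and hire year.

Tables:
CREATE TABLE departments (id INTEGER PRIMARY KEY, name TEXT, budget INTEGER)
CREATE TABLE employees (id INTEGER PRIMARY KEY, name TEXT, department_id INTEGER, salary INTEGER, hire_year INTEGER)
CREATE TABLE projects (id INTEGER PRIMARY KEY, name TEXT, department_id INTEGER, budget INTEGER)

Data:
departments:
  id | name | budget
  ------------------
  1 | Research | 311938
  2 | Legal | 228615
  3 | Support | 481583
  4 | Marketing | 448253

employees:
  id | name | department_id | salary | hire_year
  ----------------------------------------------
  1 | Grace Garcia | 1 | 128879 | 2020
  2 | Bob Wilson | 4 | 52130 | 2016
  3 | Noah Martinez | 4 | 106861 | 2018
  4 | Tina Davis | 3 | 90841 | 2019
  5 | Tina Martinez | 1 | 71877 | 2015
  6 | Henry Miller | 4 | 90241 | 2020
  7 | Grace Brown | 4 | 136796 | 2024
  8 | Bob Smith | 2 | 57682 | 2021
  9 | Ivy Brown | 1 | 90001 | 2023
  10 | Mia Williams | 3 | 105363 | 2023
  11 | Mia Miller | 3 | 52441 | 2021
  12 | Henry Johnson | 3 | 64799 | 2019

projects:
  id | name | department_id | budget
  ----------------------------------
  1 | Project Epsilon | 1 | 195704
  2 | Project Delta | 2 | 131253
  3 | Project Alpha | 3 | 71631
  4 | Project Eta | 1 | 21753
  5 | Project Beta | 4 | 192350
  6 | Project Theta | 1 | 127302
SELECT name, hire_year FROM employees WHERE hire_year BETWEEN 2019 AND 2022

Execution result:
name | hire_year
Grace Garcia | 2020
Tina Davis | 2019
Henry Miller | 2020
Bob Smith | 2021
Mia Miller | 2021
Henry Johnson | 2019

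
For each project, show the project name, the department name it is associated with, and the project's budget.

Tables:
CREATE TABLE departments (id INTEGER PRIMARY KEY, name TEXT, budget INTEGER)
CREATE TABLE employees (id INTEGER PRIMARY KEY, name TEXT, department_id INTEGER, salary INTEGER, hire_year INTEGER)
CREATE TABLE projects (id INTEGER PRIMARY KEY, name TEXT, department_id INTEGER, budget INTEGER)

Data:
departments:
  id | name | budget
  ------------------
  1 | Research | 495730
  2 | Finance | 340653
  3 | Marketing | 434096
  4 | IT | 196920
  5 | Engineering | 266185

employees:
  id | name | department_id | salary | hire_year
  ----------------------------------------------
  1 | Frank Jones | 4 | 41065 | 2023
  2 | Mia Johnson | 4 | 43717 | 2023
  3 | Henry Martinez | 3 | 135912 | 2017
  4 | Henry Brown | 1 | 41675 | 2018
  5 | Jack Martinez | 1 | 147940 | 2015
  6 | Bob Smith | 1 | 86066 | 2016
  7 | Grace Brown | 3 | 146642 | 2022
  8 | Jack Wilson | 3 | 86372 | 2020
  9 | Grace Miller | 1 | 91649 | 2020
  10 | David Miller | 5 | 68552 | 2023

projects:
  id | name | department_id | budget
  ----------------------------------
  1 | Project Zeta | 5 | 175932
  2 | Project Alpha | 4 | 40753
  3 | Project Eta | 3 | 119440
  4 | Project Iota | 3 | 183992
SELECT c.name, p.name AS department, c.budget FROM projects c JOIN departments p ON c.department_id = p.id

Execution result:
name | department | budget
Project Zeta | Engineering | 175932
Project Alpha | IT | 40753
Project Eta | Marketing | 119440
Project Iota | Marketing | 183992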